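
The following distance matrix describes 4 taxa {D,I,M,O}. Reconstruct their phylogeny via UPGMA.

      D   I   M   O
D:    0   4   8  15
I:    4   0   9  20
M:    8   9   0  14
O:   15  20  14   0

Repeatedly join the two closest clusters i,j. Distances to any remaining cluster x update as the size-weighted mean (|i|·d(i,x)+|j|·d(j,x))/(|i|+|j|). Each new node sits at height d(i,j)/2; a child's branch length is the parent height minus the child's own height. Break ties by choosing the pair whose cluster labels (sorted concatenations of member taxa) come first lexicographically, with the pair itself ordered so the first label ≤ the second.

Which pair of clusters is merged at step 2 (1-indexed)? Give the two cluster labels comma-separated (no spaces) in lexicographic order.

DI,M

step 1: merge (D,I) at d=4; branch lengths D→2, I→2; new cluster DI
  updated: d(DI,M)=17/2, d(DI,O)=35/2
step 2: merge (DI,M) at d=17/2; branch lengths DI→9/4, M→17/4; new cluster DIM
  updated: d(DIM,O)=49/3
step 3: merge (DIM,O) at d=49/3; branch lengths DIM→47/12, O→49/6; new cluster DIMO
final tree: (((D:2,I:2):9/4,M:17/4):47/12,O:49/6)
total length: 271/12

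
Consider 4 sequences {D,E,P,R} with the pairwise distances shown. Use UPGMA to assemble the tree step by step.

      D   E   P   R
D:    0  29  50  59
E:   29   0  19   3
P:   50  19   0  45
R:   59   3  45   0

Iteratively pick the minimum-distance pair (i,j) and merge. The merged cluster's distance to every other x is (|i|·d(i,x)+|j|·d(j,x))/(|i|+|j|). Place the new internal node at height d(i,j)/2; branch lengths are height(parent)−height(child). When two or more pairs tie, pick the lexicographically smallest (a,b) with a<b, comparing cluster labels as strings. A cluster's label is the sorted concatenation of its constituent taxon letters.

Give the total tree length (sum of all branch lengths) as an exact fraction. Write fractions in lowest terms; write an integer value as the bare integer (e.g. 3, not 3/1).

127/2

step 1: merge (E,R) at d=3; branch lengths E→3/2, R→3/2; new cluster ER
  updated: d(D,ER)=44, d(ER,P)=32
step 2: merge (ER,P) at d=32; branch lengths ER→29/2, P→16; new cluster EPR
  updated: d(D,EPR)=46
step 3: merge (D,EPR) at d=46; branch lengths D→23, EPR→7; new cluster DEPR
final tree: (D:23,((E:3/2,R:3/2):29/2,P:16):7)
total length: 127/2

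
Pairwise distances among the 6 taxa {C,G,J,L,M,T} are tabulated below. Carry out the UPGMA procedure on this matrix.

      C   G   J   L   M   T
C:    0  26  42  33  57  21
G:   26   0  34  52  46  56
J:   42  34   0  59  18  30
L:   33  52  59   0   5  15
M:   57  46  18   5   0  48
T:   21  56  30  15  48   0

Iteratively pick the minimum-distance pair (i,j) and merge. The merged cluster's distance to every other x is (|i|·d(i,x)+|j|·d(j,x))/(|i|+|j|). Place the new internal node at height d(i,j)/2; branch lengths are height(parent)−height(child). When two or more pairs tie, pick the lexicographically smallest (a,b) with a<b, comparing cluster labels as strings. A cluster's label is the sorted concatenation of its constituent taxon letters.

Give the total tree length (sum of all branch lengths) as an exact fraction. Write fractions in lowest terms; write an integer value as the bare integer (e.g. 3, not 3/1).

361/4

iteration 1: select L,M (d=5); attach at lengths (5/2, 5/2); label the merged cluster LM
  updated: d(C,LM)=45, d(G,LM)=49, d(J,LM)=77/2, d(LM,T)=63/2
iteration 2: select C,T (d=21); attach at lengths (21/2, 21/2); label the merged cluster CT
  updated: d(CT,G)=41, d(CT,J)=36, d(CT,LM)=153/4
iteration 3: select G,J (d=34); attach at lengths (17, 17); label the merged cluster GJ
  updated: d(CT,GJ)=77/2, d(GJ,LM)=175/4
iteration 4: select CT,LM (d=153/4); attach at lengths (69/8, 133/8); label the merged cluster CLMT
  updated: d(CLMT,GJ)=329/8
iteration 5: select CLMT,GJ (d=329/8); attach at lengths (23/16, 57/16); label the merged cluster CGJLMT
final tree: (((C:21/2,T:21/2):69/8,(L:5/2,M:5/2):133/8):23/16,(G:17,J:17):57/16)
total length: 361/4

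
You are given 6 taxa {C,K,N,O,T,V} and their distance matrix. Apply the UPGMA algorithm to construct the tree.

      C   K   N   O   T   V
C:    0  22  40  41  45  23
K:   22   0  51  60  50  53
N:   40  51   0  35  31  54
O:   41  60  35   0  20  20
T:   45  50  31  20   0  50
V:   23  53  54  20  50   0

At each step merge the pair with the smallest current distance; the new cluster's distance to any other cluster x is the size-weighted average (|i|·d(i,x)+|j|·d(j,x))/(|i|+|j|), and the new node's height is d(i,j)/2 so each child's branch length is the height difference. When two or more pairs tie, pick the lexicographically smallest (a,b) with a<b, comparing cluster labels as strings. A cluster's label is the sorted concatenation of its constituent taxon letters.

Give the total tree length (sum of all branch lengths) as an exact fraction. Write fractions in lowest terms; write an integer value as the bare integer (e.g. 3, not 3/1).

613/6

iteration 1: select O,T (d=20); attach at lengths (10, 10); label the merged cluster OT
  updated: d(C,OT)=43, d(K,OT)=55, d(N,OT)=33, d(OT,V)=35
iteration 2: select C,K (d=22); attach at lengths (11, 11); label the merged cluster CK
  updated: d(CK,N)=91/2, d(CK,OT)=49, d(CK,V)=38
iteration 3: select N,OT (d=33); attach at lengths (33/2, 13/2); label the merged cluster NOT
  updated: d(CK,NOT)=287/6, d(NOT,V)=124/3
iteration 4: select CK,V (d=38); attach at lengths (8, 19); label the merged cluster CKV
  updated: d(CKV,NOT)=137/3
iteration 5: select CKV,NOT (d=137/3); attach at lengths (23/6, 19/3); label the merged cluster CKNOTV
final tree: (((C:11,K:11):8,V:19):23/6,(N:33/2,(O:10,T:10):13/2):19/3)
total length: 613/6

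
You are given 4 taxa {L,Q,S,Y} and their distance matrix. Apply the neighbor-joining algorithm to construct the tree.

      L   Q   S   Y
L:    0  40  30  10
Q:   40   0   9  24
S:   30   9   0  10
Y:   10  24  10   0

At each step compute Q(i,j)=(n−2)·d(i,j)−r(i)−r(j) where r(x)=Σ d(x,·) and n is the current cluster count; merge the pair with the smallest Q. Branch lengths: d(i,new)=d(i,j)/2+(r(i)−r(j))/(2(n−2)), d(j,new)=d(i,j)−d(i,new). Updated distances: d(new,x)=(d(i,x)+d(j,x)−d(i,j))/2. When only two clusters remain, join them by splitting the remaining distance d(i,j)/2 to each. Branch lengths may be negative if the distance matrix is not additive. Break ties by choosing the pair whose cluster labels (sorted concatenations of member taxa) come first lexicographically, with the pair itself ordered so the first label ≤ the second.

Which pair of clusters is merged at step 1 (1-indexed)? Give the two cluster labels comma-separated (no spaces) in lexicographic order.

L,Y

iteration 1: select L,Y (d=10, Q=-104); attach at lengths (14, -4); label the merged cluster LY
  updated: d(LY,Q)=27, d(LY,S)=15
iteration 2: select LY,Q (d=27, Q=-51); attach at lengths (33/2, 21/2); label the merged cluster LQY
  updated: d(LQY,S)=-3/2
iteration 3: select LQY,S (d=-3/2); attach at lengths (-3/4, -3/4); label the merged cluster LQSY
final tree: (((L:14,Y:-4):33/2,Q:21/2):-3/4,S:-3/4)
total length: 71/2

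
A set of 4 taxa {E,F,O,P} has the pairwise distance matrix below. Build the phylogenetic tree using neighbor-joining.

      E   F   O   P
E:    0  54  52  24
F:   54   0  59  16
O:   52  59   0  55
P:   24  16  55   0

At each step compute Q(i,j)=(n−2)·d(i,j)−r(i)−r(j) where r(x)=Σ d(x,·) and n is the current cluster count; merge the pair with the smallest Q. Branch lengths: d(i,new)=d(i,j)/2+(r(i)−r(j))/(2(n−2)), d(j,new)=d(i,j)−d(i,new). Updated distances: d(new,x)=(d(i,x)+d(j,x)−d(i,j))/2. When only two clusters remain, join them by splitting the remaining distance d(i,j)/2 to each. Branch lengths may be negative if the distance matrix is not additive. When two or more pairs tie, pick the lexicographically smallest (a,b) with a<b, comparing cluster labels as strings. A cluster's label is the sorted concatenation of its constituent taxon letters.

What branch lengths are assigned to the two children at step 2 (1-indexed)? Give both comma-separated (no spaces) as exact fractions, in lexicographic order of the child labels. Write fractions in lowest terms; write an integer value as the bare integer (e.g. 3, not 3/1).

1. join E+O (d=52, Q=-192) ⇒ EO; edges |E|=17, |O|=35
  updated: d(EO,F)=61/2, d(EO,P)=27/2
2. join EO+F (d=61/2, Q=-60) ⇒ EFO; edges |EO|=14, |F|=33/2
  updated: d(EFO,P)=-1/2
3. join EFO+P (d=-1/2) ⇒ EFOP; edges |EFO|=-1/4, |P|=-1/4
final tree: (((E:17,O:35):14,F:33/2):-1/4,P:-1/4)
total length: 82

14,33/2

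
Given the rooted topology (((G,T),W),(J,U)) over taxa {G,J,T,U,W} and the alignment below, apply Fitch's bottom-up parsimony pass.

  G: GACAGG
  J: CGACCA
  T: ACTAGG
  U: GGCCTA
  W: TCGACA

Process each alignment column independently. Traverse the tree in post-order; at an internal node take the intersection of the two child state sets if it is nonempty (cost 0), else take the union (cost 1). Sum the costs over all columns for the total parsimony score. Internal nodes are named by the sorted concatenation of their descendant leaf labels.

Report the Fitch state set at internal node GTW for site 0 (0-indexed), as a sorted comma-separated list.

A,G,T

site 0, node GT: G={G} ∪ T={A} → {A,G} (+1)
site 0, node GTW: GT={A,G} ∪ W={T} → {A,G,T} (+1)
site 0, node JU: J={C} ∪ U={G} → {C,G} (+1)
site 0, node GJTUW: GTW={A,G,T} ∩ JU={C,G} → {G} (+0)
site 1, node GT: G={A} ∪ T={C} → {A,C} (+1)
site 1, node GTW: GT={A,C} ∩ W={C} → {C} (+0)
site 1, node JU: J={G} ∩ U={G} → {G} (+0)
site 1, node GJTUW: GTW={C} ∪ JU={G} → {C,G} (+1)
site 2, node GT: G={C} ∪ T={T} → {C,T} (+1)
site 2, node GTW: GT={C,T} ∪ W={G} → {C,G,T} (+1)
site 2, node JU: J={A} ∪ U={C} → {A,C} (+1)
site 2, node GJTUW: GTW={C,G,T} ∩ JU={A,C} → {C} (+0)
site 3, node GT: G={A} ∩ T={A} → {A} (+0)
site 3, node GTW: GT={A} ∩ W={A} → {A} (+0)
site 3, node JU: J={C} ∩ U={C} → {C} (+0)
site 3, node GJTUW: GTW={A} ∪ JU={C} → {A,C} (+1)
site 4, node GT: G={G} ∩ T={G} → {G} (+0)
site 4, node GTW: GT={G} ∪ W={C} → {C,G} (+1)
site 4, node JU: J={C} ∪ U={T} → {C,T} (+1)
site 4, node GJTUW: GTW={C,G} ∩ JU={C,T} → {C} (+0)
site 5, node GT: G={G} ∩ T={G} → {G} (+0)
site 5, node GTW: GT={G} ∪ W={A} → {A,G} (+1)
site 5, node JU: J={A} ∩ U={A} → {A} (+0)
site 5, node GJTUW: GTW={A,G} ∩ JU={A} → {A} (+0)
per-site changes: [3, 2, 3, 1, 2, 1]; total = 12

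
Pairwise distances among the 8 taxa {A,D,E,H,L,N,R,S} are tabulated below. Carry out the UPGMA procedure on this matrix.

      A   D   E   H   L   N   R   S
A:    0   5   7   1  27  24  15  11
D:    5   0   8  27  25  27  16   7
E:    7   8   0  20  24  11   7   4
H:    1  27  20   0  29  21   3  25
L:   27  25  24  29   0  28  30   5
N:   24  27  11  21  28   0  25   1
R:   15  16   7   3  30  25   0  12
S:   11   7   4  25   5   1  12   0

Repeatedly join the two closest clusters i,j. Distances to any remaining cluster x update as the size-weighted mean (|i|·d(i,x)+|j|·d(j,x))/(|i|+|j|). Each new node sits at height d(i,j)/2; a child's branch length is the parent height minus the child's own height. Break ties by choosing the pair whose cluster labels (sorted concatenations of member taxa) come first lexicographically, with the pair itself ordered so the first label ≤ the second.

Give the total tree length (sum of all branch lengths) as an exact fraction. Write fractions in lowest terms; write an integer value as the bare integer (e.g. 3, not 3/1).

1. join A+H (d=1) ⇒ AH; edges |A|=1/2, |H|=1/2
  updated: d(AH,D)=16, d(AH,E)=27/2, d(AH,L)=28, d(AH,N)=45/2, d(AH,R)=9, d(AH,S)=18
2. join N+S (d=1) ⇒ NS; edges |N|=1/2, |S|=1/2
  updated: d(AH,NS)=81/4, d(D,NS)=17, d(E,NS)=15/2, d(L,NS)=33/2, d(NS,R)=37/2
3. join E+R (d=7) ⇒ ER; edges |E|=7/2, |R|=7/2
  updated: d(AH,ER)=45/4, d(D,ER)=12, d(ER,L)=27, d(ER,NS)=13
4. join AH+ER (d=45/4) ⇒ AEHR; edges |AH|=41/8, |ER|=17/8
  updated: d(AEHR,D)=14, d(AEHR,L)=55/2, d(AEHR,NS)=133/8
5. join AEHR+D (d=14) ⇒ ADEHR; edges |AEHR|=11/8, |D|=7
  updated: d(ADEHR,L)=27, d(ADEHR,NS)=167/10
6. join L+NS (d=33/2) ⇒ LNS; edges |L|=33/4, |NS|=31/4
  updated: d(ADEHR,LNS)=302/15
7. join ADEHR+LNS (d=302/15) ⇒ ADEHLNRS; edges |ADEHR|=46/15, |LNS|=109/60
final tree: ((((A:1/2,H:1/2):41/8,(E:7/2,R:7/2):17/8):11/8,D:7):46/15,(L:33/4,(N:1/2,S:1/2):31/4):109/60)
total length: 5461/120

5461/120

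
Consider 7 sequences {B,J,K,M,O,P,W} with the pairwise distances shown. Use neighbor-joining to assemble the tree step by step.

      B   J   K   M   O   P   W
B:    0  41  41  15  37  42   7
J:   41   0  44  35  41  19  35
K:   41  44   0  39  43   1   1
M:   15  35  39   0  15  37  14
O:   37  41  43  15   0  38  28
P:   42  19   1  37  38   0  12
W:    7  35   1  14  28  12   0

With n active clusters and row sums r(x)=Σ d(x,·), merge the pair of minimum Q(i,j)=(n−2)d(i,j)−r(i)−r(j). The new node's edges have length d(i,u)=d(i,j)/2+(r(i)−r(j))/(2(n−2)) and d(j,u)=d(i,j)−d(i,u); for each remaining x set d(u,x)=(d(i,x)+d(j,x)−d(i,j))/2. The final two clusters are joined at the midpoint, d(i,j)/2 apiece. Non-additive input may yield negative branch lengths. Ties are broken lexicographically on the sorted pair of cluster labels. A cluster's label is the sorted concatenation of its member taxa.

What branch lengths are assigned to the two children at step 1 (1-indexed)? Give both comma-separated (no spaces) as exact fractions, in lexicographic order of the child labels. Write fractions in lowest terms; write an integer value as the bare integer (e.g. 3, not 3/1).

5/2,-3/2

1. join K+P (d=1, Q=-313) ⇒ KP; edges |K|=5/2, |P|=-3/2
  updated: d(B,KP)=41, d(J,KP)=31, d(KP,M)=75/2, d(KP,O)=40, d(KP,W)=6
2. join KP+W (d=6, Q=-443/2) ⇒ KPW; edges |KP|=179/16, |W|=-83/16
  updated: d(B,KPW)=21, d(J,KPW)=30, d(KPW,M)=91/4, d(KPW,O)=31
3. join M+O (d=15, Q=-667/4) ⇒ MO; edges |M|=35/24, |O|=325/24
  updated: d(B,MO)=37/2, d(J,MO)=61/2, d(KPW,MO)=155/8
4. join B+MO (d=37/2, Q=-895/8) ⇒ BMO; edges |B|=393/32, |MO|=199/32
  updated: d(BMO,J)=53/2, d(BMO,KPW)=175/16
5. join BMO+J (d=53/2, Q=-1079/16) ⇒ BJMO; edges |BMO|=119/32, |J|=729/32
  updated: d(BJMO,KPW)=231/32
6. join BJMO+KPW (d=231/32) ⇒ BJKMOPW; edges |BJMO|=231/64, |KPW|=231/64
final tree: (((B:393/32,(M:35/24,O:325/24):199/32):119/32,J:729/32):231/64,((K:5/2,P:-3/2):179/16,W:-83/16):231/64)
total length: 2375/32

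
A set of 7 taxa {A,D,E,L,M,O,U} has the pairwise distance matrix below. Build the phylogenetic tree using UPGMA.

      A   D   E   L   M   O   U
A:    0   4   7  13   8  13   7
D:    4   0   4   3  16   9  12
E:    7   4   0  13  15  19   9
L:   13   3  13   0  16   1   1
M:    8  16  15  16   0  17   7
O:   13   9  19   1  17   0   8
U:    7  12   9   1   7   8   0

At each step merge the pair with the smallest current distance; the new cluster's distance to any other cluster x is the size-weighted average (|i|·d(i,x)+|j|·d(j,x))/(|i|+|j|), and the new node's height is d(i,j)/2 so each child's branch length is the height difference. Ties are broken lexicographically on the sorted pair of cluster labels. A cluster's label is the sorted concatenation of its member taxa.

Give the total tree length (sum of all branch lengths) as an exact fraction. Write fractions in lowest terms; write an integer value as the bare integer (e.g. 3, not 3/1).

235/9

step 1: merge (L,O) at d=1; branch lengths L→1/2, O→1/2; new cluster LO
  updated: d(A,LO)=13, d(D,LO)=6, d(E,LO)=16, d(LO,M)=33/2, d(LO,U)=9/2
step 2: merge (A,D) at d=4; branch lengths A→2, D→2; new cluster AD
  updated: d(AD,E)=11/2, d(AD,LO)=19/2, d(AD,M)=12, d(AD,U)=19/2
step 3: merge (LO,U) at d=9/2; branch lengths LO→7/4, U→9/4; new cluster LOU
  updated: d(AD,LOU)=19/2, d(E,LOU)=41/3, d(LOU,M)=40/3
step 4: merge (AD,E) at d=11/2; branch lengths AD→3/4, E→11/4; new cluster ADE
  updated: d(ADE,LOU)=98/9, d(ADE,M)=13
step 5: merge (ADE,LOU) at d=98/9; branch lengths ADE→97/36, LOU→115/36; new cluster ADELOU
  updated: d(ADELOU,M)=79/6
step 6: merge (ADELOU,M) at d=79/6; branch lengths ADELOU→41/36, M→79/12; new cluster ADELMOU
final tree: ((((A:2,D:2):3/4,E:11/4):97/36,((L:1/2,O:1/2):7/4,U:9/4):115/36):41/36,M:79/12)
total length: 235/9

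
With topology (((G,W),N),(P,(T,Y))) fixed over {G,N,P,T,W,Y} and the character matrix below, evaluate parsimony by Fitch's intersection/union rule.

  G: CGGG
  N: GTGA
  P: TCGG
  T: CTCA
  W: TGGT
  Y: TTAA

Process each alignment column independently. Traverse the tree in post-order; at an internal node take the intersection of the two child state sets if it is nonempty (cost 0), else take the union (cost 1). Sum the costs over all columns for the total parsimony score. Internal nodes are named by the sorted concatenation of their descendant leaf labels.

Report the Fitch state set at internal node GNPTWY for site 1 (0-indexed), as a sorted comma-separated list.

site 0, node GW: G={C} ∪ W={T} → {C,T} (+1)
site 0, node GNW: GW={C,T} ∪ N={G} → {C,G,T} (+1)
site 0, node TY: T={C} ∪ Y={T} → {C,T} (+1)
site 0, node PTY: P={T} ∩ TY={C,T} → {T} (+0)
site 0, node GNPTWY: GNW={C,G,T} ∩ PTY={T} → {T} (+0)
site 1, node GW: G={G} ∩ W={G} → {G} (+0)
site 1, node GNW: GW={G} ∪ N={T} → {G,T} (+1)
site 1, node TY: T={T} ∩ Y={T} → {T} (+0)
site 1, node PTY: P={C} ∪ TY={T} → {C,T} (+1)
site 1, node GNPTWY: GNW={G,T} ∩ PTY={C,T} → {T} (+0)
site 2, node GW: G={G} ∩ W={G} → {G} (+0)
site 2, node GNW: GW={G} ∩ N={G} → {G} (+0)
site 2, node TY: T={C} ∪ Y={A} → {A,C} (+1)
site 2, node PTY: P={G} ∪ TY={A,C} → {A,C,G} (+1)
site 2, node GNPTWY: GNW={G} ∩ PTY={A,C,G} → {G} (+0)
site 3, node GW: G={G} ∪ W={T} → {G,T} (+1)
site 3, node GNW: GW={G,T} ∪ N={A} → {A,G,T} (+1)
site 3, node TY: T={A} ∩ Y={A} → {A} (+0)
site 3, node PTY: P={G} ∪ TY={A} → {A,G} (+1)
site 3, node GNPTWY: GNW={A,G,T} ∩ PTY={A,G} → {A,G} (+0)
per-site changes: [3, 2, 2, 3]; total = 10

T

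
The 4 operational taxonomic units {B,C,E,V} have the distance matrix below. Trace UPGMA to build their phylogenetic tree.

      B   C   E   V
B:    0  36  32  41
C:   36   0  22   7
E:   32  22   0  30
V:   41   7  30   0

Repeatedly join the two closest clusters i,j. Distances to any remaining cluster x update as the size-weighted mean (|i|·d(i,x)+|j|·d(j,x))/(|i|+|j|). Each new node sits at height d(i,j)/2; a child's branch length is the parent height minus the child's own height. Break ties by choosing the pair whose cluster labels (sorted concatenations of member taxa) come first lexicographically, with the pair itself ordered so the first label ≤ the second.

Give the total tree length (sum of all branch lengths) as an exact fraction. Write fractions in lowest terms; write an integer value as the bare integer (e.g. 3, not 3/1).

iteration 1: select C,V (d=7); attach at lengths (7/2, 7/2); label the merged cluster CV
  updated: d(B,CV)=77/2, d(CV,E)=26
iteration 2: select CV,E (d=26); attach at lengths (19/2, 13); label the merged cluster CEV
  updated: d(B,CEV)=109/3
iteration 3: select B,CEV (d=109/3); attach at lengths (109/6, 31/6); label the merged cluster BCEV
final tree: (B:109/6,((C:7/2,V:7/2):19/2,E:13):31/6)
total length: 317/6

317/6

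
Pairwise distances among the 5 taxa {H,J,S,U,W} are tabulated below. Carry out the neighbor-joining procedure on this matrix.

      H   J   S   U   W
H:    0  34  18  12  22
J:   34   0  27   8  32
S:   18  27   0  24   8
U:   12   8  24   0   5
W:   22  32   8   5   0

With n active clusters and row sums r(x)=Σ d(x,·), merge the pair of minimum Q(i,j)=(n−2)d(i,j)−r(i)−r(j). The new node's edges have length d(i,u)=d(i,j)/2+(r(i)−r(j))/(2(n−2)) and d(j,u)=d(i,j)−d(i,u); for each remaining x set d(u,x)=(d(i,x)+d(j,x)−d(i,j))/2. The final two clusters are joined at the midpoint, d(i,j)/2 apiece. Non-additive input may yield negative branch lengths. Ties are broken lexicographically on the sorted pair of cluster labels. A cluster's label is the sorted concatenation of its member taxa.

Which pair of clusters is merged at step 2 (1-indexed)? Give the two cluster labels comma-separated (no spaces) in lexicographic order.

iteration 1: select J,U (d=8, Q=-126); attach at lengths (38/3, -14/3); label the merged cluster JU
  updated: d(H,JU)=19, d(JU,S)=43/2, d(JU,W)=29/2
iteration 2: select H,JU (d=19, Q=-76); attach at lengths (21/2, 17/2); label the merged cluster HJU
  updated: d(HJU,S)=41/4, d(HJU,W)=35/4
iteration 3: select HJU,S (d=41/4, Q=-27); attach at lengths (11/2, 19/4); label the merged cluster HJSU
  updated: d(HJSU,W)=13/4
iteration 4: select HJSU,W (d=13/4); attach at lengths (13/8, 13/8); label the merged cluster HJSUW
final tree: (((H:21/2,(J:38/3,U:-14/3):17/2):11/2,S:19/4):13/8,W:13/8)
total length: 81/2

H,JU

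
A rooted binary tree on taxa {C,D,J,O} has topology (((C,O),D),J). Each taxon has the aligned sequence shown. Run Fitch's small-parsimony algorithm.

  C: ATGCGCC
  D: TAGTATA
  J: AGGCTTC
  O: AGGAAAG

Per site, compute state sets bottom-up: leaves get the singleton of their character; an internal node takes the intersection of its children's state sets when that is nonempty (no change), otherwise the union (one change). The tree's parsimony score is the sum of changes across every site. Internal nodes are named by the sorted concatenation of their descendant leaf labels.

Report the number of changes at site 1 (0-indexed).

2

site 0, node CO: C={A} ∩ O={A} → {A} (+0)
site 0, node CDO: CO={A} ∪ D={T} → {A,T} (+1)
site 0, node CDJO: CDO={A,T} ∩ J={A} → {A} (+0)
site 1, node CO: C={T} ∪ O={G} → {G,T} (+1)
site 1, node CDO: CO={G,T} ∪ D={A} → {A,G,T} (+1)
site 1, node CDJO: CDO={A,G,T} ∩ J={G} → {G} (+0)
site 2, node CO: C={G} ∩ O={G} → {G} (+0)
site 2, node CDO: CO={G} ∩ D={G} → {G} (+0)
site 2, node CDJO: CDO={G} ∩ J={G} → {G} (+0)
site 3, node CO: C={C} ∪ O={A} → {A,C} (+1)
site 3, node CDO: CO={A,C} ∪ D={T} → {A,C,T} (+1)
site 3, node CDJO: CDO={A,C,T} ∩ J={C} → {C} (+0)
site 4, node CO: C={G} ∪ O={A} → {A,G} (+1)
site 4, node CDO: CO={A,G} ∩ D={A} → {A} (+0)
site 4, node CDJO: CDO={A} ∪ J={T} → {A,T} (+1)
site 5, node CO: C={C} ∪ O={A} → {A,C} (+1)
site 5, node CDO: CO={A,C} ∪ D={T} → {A,C,T} (+1)
site 5, node CDJO: CDO={A,C,T} ∩ J={T} → {T} (+0)
site 6, node CO: C={C} ∪ O={G} → {C,G} (+1)
site 6, node CDO: CO={C,G} ∪ D={A} → {A,C,G} (+1)
site 6, node CDJO: CDO={A,C,G} ∩ J={C} → {C} (+0)
per-site changes: [1, 2, 0, 2, 2, 2, 2]; total = 11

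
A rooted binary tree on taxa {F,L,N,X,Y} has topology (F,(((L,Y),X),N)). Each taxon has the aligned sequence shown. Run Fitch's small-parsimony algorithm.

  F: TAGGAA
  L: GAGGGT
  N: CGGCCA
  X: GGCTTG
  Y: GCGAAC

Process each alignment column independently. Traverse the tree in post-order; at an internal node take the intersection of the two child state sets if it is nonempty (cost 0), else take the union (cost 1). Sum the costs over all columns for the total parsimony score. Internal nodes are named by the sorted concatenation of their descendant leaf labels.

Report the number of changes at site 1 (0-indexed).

site 0, node LY: L={G} ∩ Y={G} → {G} (+0)
site 0, node LXY: LY={G} ∩ X={G} → {G} (+0)
site 0, node LNXY: LXY={G} ∪ N={C} → {C,G} (+1)
site 0, node FLNXY: F={T} ∪ LNXY={C,G} → {C,G,T} (+1)
site 1, node LY: L={A} ∪ Y={C} → {A,C} (+1)
site 1, node LXY: LY={A,C} ∪ X={G} → {A,C,G} (+1)
site 1, node LNXY: LXY={A,C,G} ∩ N={G} → {G} (+0)
site 1, node FLNXY: F={A} ∪ LNXY={G} → {A,G} (+1)
site 2, node LY: L={G} ∩ Y={G} → {G} (+0)
site 2, node LXY: LY={G} ∪ X={C} → {C,G} (+1)
site 2, node LNXY: LXY={C,G} ∩ N={G} → {G} (+0)
site 2, node FLNXY: F={G} ∩ LNXY={G} → {G} (+0)
site 3, node LY: L={G} ∪ Y={A} → {A,G} (+1)
site 3, node LXY: LY={A,G} ∪ X={T} → {A,G,T} (+1)
site 3, node LNXY: LXY={A,G,T} ∪ N={C} → {A,C,G,T} (+1)
site 3, node FLNXY: F={G} ∩ LNXY={A,C,G,T} → {G} (+0)
site 4, node LY: L={G} ∪ Y={A} → {A,G} (+1)
site 4, node LXY: LY={A,G} ∪ X={T} → {A,G,T} (+1)
site 4, node LNXY: LXY={A,G,T} ∪ N={C} → {A,C,G,T} (+1)
site 4, node FLNXY: F={A} ∩ LNXY={A,C,G,T} → {A} (+0)
site 5, node LY: L={T} ∪ Y={C} → {C,T} (+1)
site 5, node LXY: LY={C,T} ∪ X={G} → {C,G,T} (+1)
site 5, node LNXY: LXY={C,G,T} ∪ N={A} → {A,C,G,T} (+1)
site 5, node FLNXY: F={A} ∩ LNXY={A,C,G,T} → {A} (+0)
per-site changes: [2, 3, 1, 3, 3, 3]; total = 15

3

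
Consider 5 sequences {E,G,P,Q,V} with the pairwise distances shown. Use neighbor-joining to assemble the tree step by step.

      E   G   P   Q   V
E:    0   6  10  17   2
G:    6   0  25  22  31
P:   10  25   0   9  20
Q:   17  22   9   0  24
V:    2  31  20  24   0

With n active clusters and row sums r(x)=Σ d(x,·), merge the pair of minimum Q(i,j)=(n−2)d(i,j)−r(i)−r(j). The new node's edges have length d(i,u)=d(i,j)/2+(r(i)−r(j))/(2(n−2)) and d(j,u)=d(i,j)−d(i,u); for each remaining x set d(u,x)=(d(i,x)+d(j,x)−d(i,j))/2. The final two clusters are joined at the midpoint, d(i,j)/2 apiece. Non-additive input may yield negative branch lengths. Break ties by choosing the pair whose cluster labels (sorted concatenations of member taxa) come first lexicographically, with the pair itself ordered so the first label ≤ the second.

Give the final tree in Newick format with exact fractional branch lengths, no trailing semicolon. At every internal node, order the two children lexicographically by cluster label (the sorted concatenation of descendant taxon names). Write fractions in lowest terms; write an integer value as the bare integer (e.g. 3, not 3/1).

iteration 1: select P,Q (d=9, Q=-109); attach at lengths (19/6, 35/6); label the merged cluster PQ
  updated: d(E,PQ)=9, d(G,PQ)=19, d(PQ,V)=35/2
iteration 2: select E,V (d=2, Q=-127/2); attach at lengths (-59/8, 75/8); label the merged cluster EV
  updated: d(EV,G)=35/2, d(EV,PQ)=49/4
iteration 3: select EV,G (d=35/2, Q=-195/4); attach at lengths (43/8, 97/8); label the merged cluster EGV
  updated: d(EGV,PQ)=55/8
iteration 4: select EGV,PQ (d=55/8); attach at lengths (55/16, 55/16); label the merged cluster EGPQV
final tree: (((E:-59/8,V:75/8):43/8,G:97/8):55/16,(P:19/6,Q:35/6):55/16)
total length: 283/8

(((E:-59/8,V:75/8):43/8,G:97/8):55/16,(P:19/6,Q:35/6):55/16)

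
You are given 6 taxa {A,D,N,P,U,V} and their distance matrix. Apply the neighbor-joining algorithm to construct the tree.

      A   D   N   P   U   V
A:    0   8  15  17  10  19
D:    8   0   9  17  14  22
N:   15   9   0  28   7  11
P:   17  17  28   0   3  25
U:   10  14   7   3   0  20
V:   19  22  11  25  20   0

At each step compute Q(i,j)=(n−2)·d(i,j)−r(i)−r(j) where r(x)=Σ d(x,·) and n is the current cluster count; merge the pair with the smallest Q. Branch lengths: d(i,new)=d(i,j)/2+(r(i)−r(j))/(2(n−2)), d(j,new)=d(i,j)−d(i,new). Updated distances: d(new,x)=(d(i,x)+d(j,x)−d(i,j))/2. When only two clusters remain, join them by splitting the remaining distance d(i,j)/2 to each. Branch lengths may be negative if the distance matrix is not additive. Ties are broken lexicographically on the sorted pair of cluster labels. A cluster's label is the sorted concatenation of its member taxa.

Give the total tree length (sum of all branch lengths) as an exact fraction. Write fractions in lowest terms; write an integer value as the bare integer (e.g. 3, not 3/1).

291/8

iteration 1: select P,U (d=3, Q=-132); attach at lengths (6, -3); label the merged cluster PU
  updated: d(A,PU)=12, d(D,PU)=14, d(N,PU)=16, d(PU,V)=21
iteration 2: select N,V (d=11, Q=-91); attach at lengths (11/6, 55/6); label the merged cluster NV
  updated: d(A,NV)=23/2, d(D,NV)=10, d(NV,PU)=13
iteration 3: select A,D (d=8, Q=-95/2); attach at lengths (31/8, 33/8); label the merged cluster AD
  updated: d(AD,NV)=27/4, d(AD,PU)=9
iteration 4: select AD,NV (d=27/4, Q=-115/4); attach at lengths (11/8, 43/8); label the merged cluster ADNV
  updated: d(ADNV,PU)=61/8
iteration 5: select ADNV,PU (d=61/8); attach at lengths (61/16, 61/16); label the merged cluster ADNPUV
final tree: (((A:31/8,D:33/8):11/8,(N:11/6,V:55/6):43/8):61/16,(P:6,U:-3):61/16)
total length: 291/8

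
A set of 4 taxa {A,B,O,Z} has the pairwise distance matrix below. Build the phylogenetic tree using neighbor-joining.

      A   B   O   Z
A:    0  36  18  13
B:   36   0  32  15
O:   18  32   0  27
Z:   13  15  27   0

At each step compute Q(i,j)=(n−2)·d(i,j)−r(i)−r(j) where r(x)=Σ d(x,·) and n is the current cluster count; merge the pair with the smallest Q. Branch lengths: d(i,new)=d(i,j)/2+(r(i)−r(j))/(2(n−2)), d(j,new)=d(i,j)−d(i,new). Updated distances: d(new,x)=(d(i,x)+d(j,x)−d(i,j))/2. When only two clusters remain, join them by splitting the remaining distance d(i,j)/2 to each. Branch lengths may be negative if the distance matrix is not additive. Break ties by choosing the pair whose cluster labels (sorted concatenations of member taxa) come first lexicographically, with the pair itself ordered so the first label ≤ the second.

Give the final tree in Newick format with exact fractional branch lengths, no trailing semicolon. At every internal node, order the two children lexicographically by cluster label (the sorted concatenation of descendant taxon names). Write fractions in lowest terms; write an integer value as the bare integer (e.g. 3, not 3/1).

(((A:13/2,O:23/2):21/2,B:29/2):1/4,Z:1/4)

1. join A+O (d=18, Q=-108) ⇒ AO; edges |A|=13/2, |O|=23/2
  updated: d(AO,B)=25, d(AO,Z)=11
2. join AO+B (d=25, Q=-51) ⇒ ABO; edges |AO|=21/2, |B|=29/2
  updated: d(ABO,Z)=1/2
3. join ABO+Z (d=1/2) ⇒ ABOZ; edges |ABO|=1/4, |Z|=1/4
final tree: (((A:13/2,O:23/2):21/2,B:29/2):1/4,Z:1/4)
total length: 87/2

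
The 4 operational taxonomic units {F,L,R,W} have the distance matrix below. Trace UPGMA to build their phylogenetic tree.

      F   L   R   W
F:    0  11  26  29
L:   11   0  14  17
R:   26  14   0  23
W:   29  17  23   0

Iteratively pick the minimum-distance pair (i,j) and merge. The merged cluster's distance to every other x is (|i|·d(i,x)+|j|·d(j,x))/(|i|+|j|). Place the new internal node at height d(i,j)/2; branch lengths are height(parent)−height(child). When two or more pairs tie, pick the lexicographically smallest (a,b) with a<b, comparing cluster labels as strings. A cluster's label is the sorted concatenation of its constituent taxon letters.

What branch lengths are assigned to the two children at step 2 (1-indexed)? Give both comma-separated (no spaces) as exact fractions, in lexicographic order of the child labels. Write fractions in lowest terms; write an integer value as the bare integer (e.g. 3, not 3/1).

1. join F+L (d=11) ⇒ FL; edges |F|=11/2, |L|=11/2
  updated: d(FL,R)=20, d(FL,W)=23
2. join FL+R (d=20) ⇒ FLR; edges |FL|=9/2, |R|=10
  updated: d(FLR,W)=23
3. join FLR+W (d=23) ⇒ FLRW; edges |FLR|=3/2, |W|=23/2
final tree: (((F:11/2,L:11/2):9/2,R:10):3/2,W:23/2)
total length: 77/2

9/2,10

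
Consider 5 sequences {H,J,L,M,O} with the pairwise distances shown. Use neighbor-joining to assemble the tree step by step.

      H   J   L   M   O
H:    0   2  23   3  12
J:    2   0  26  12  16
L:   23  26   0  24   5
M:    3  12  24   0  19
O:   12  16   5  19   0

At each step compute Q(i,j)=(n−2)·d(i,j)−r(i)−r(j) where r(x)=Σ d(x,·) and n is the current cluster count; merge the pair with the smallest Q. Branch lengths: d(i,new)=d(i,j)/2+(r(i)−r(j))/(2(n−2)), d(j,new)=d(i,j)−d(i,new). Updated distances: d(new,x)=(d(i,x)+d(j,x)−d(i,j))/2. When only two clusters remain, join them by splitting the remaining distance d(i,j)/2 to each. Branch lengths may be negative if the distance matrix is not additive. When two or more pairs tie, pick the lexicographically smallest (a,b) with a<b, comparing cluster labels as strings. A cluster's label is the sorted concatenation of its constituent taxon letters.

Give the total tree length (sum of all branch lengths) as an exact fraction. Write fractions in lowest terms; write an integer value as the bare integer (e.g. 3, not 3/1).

221/8

step 1: merge (L,O) at d=5, Q=-115; branch lengths L→41/6, O→-11/6; new cluster LO
  updated: d(H,LO)=15, d(J,LO)=37/2, d(LO,M)=19
step 2: merge (H,J) at d=2, Q=-97/2; branch lengths H→-17/8, J→33/8; new cluster HJ
  updated: d(HJ,LO)=63/4, d(HJ,M)=13/2
step 3: merge (HJ,LO) at d=63/4, Q=-165/4; branch lengths HJ→13/8, LO→113/8; new cluster HJLO
  updated: d(HJLO,M)=39/8
step 4: merge (HJLO,M) at d=39/8; branch lengths HJLO→39/16, M→39/16; new cluster HJLMO
final tree: (((H:-17/8,J:33/8):13/8,(L:41/6,O:-11/6):113/8):39/16,M:39/16)
total length: 221/8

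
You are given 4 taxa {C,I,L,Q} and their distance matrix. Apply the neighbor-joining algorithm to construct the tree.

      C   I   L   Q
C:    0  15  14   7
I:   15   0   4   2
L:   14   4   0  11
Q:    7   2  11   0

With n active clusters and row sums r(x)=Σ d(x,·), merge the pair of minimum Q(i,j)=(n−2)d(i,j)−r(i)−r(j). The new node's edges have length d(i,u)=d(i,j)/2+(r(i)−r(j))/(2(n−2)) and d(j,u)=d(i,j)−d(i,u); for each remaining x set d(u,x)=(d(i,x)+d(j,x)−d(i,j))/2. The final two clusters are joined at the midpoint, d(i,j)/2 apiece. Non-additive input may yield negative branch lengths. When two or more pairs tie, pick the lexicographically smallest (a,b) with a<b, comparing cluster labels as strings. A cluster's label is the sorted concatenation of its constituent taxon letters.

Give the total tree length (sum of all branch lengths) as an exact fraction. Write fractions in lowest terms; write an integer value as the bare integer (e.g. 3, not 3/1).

step 1: merge (C,Q) at d=7, Q=-42; branch lengths C→15/2, Q→-1/2; new cluster CQ
  updated: d(CQ,I)=5, d(CQ,L)=9
step 2: merge (CQ,I) at d=5, Q=-18; branch lengths CQ→5, I→0; new cluster CIQ
  updated: d(CIQ,L)=4
step 3: merge (CIQ,L) at d=4; branch lengths CIQ→2, L→2; new cluster CILQ
final tree: (((C:15/2,Q:-1/2):5,I:0):2,L:2)
total length: 16

16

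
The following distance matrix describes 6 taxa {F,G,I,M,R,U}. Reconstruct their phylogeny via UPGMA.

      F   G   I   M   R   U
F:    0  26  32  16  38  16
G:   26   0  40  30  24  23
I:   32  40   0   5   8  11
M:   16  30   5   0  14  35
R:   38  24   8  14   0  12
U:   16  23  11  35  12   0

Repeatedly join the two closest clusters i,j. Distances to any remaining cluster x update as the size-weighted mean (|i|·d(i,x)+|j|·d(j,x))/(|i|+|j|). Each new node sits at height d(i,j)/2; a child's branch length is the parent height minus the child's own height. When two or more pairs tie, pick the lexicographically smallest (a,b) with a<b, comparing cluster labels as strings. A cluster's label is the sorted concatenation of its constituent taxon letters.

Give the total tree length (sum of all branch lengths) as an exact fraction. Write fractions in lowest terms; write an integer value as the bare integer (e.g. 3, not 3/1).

iteration 1: select I,M (d=5); attach at lengths (5/2, 5/2); label the merged cluster IM
  updated: d(F,IM)=24, d(G,IM)=35, d(IM,R)=11, d(IM,U)=23
iteration 2: select IM,R (d=11); attach at lengths (3, 11/2); label the merged cluster IMR
  updated: d(F,IMR)=86/3, d(G,IMR)=94/3, d(IMR,U)=58/3
iteration 3: select F,U (d=16); attach at lengths (8, 8); label the merged cluster FU
  updated: d(FU,G)=49/2, d(FU,IMR)=24
iteration 4: select FU,IMR (d=24); attach at lengths (4, 13/2); label the merged cluster FIMRU
  updated: d(FIMRU,G)=143/5
iteration 5: select FIMRU,G (d=143/5); attach at lengths (23/10, 143/10); label the merged cluster FGIMRU
final tree: (((F:8,U:8):4,((I:5/2,M:5/2):3,R:11/2):13/2):23/10,G:143/10)
total length: 283/5

283/5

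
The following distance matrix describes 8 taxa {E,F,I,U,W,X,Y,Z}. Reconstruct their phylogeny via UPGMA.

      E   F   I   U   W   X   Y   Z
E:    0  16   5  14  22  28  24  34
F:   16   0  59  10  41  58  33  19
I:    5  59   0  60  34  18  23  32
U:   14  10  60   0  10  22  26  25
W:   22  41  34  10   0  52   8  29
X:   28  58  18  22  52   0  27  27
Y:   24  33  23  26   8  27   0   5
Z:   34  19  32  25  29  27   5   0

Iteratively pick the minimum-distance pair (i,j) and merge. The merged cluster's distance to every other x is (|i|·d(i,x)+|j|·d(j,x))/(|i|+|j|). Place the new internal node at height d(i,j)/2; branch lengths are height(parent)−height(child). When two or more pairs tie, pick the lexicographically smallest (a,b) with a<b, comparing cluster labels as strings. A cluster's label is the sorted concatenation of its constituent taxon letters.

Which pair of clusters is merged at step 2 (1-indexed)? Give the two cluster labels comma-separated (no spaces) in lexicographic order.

Y,Z

iteration 1: select E,I (d=5); attach at lengths (5/2, 5/2); label the merged cluster EI
  updated: d(EI,F)=75/2, d(EI,U)=37, d(EI,W)=28, d(EI,X)=23, d(EI,Y)=47/2, d(EI,Z)=33
iteration 2: select Y,Z (d=5); attach at lengths (5/2, 5/2); label the merged cluster YZ
  updated: d(EI,YZ)=113/4, d(F,YZ)=26, d(U,YZ)=51/2, d(W,YZ)=37/2, d(X,YZ)=27
iteration 3: select F,U (d=10); attach at lengths (5, 5); label the merged cluster FU
  updated: d(EI,FU)=149/4, d(FU,W)=51/2, d(FU,X)=40, d(FU,YZ)=103/4
iteration 4: select W,YZ (d=37/2); attach at lengths (37/4, 27/4); label the merged cluster WYZ
  updated: d(EI,WYZ)=169/6, d(FU,WYZ)=77/3, d(WYZ,X)=106/3
iteration 5: select EI,X (d=23); attach at lengths (9, 23/2); label the merged cluster EIX
  updated: d(EIX,FU)=229/6, d(EIX,WYZ)=275/9
iteration 6: select FU,WYZ (d=77/3); attach at lengths (47/6, 43/12); label the merged cluster FUWYZ
  updated: d(EIX,FUWYZ)=168/5
iteration 7: select EIX,FUWYZ (d=168/5); attach at lengths (53/10, 119/30); label the merged cluster EFIUWXYZ
final tree: (((E:5/2,I:5/2):9,X:23/2):53/10,((F:5,U:5):47/6,(W:37/4,(Y:5/2,Z:5/2):27/4):43/12):119/30)
total length: 4631/60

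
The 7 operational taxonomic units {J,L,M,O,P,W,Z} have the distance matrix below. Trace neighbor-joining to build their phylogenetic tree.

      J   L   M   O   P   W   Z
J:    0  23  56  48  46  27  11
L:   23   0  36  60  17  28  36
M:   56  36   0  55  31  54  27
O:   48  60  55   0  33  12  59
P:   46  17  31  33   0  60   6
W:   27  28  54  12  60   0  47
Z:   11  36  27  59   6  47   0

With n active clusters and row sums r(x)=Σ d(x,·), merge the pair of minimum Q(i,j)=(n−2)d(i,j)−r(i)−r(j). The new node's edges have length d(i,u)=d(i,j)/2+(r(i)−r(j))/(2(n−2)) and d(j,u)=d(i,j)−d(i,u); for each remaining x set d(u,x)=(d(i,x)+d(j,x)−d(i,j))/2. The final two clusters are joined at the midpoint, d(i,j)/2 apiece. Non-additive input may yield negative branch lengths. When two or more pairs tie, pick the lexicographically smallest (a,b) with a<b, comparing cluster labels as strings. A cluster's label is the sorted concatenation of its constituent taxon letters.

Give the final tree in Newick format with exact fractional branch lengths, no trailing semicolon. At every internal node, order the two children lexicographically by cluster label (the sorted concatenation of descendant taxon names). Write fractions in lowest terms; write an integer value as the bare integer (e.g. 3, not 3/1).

(((((J:169/16,Z:7/16):73/8,(O:99/10,W:21/10):197/8):23/8,M:45/2):5/2,L:79/8):57/16,P:57/16)

step 1: merge (O,W) at d=12, Q=-435; branch lengths O→99/10, W→21/10; new cluster OW
  updated: d(J,OW)=63/2, d(L,OW)=38, d(M,OW)=97/2, d(OW,P)=81/2, d(OW,Z)=47
step 2: merge (J,Z) at d=11, Q=-501/2; branch lengths J→169/16, Z→7/16; new cluster JZ
  updated: d(JZ,L)=24, d(JZ,M)=36, d(JZ,OW)=135/4, d(JZ,P)=41/2
step 3: merge (JZ,OW) at d=135/4, Q=-695/4; branch lengths JZ→73/8, OW→197/8; new cluster JOWZ
  updated: d(JOWZ,L)=113/8, d(JOWZ,M)=203/8, d(JOWZ,P)=109/8
step 4: merge (JOWZ,M) at d=203/8, Q=-379/4; branch lengths JOWZ→23/8, M→45/2; new cluster JMOWZ
  updated: d(JMOWZ,L)=99/8, d(JMOWZ,P)=77/8
step 5: merge (JMOWZ,L) at d=99/8, Q=-39; branch lengths JMOWZ→5/2, L→79/8; new cluster JLMOWZ
  updated: d(JLMOWZ,P)=57/8
step 6: merge (JLMOWZ,P) at d=57/8; branch lengths JLMOWZ→57/16, P→57/16; new cluster JLMOPWZ
final tree: (((((J:169/16,Z:7/16):73/8,(O:99/10,W:21/10):197/8):23/8,M:45/2):5/2,L:79/8):57/16,P:57/16)
total length: 813/8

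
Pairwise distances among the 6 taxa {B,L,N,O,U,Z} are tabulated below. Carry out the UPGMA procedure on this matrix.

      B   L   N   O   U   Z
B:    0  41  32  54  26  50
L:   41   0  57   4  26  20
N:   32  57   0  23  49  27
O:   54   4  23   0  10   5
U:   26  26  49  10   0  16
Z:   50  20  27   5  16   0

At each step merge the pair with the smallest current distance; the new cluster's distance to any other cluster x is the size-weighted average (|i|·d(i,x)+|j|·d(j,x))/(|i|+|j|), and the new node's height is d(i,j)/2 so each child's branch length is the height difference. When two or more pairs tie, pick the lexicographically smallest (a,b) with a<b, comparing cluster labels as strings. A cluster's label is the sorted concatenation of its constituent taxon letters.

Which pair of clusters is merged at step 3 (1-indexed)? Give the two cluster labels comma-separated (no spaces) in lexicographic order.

1. join L+O (d=4) ⇒ LO; edges |L|=2, |O|=2
  updated: d(B,LO)=95/2, d(LO,N)=40, d(LO,U)=18, d(LO,Z)=25/2
2. join LO+Z (d=25/2) ⇒ LOZ; edges |LO|=17/4, |Z|=25/4
  updated: d(B,LOZ)=145/3, d(LOZ,N)=107/3, d(LOZ,U)=52/3
3. join LOZ+U (d=52/3) ⇒ LOUZ; edges |LOZ|=29/12, |U|=26/3
  updated: d(B,LOUZ)=171/4, d(LOUZ,N)=39
4. join B+N (d=32) ⇒ BN; edges |B|=16, |N|=16
  updated: d(BN,LOUZ)=327/8
5. join BN+LOUZ (d=327/8) ⇒ BLNOUZ; edges |BN|=71/16, |LOUZ|=565/48
final tree: ((B:16,N:16):71/16,(((L:2,O:2):17/4,Z:25/4):29/12,U:26/3):565/48)
total length: 1771/24

LOZ,U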